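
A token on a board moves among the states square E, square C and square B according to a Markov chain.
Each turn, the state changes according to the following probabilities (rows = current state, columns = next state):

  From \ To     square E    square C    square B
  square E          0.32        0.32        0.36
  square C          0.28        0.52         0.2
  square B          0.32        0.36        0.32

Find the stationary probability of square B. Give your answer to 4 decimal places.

0.2824

Let the stationary distribution be π with π = πP and π_1 + π_2 + π_3 = 1.
π_1 = 0.32·π_1 + 0.28·π_2 + 0.32·π_3
π_2 = 0.32·π_1 + 0.52·π_2 + 0.36·π_3
Solving with the normalization constraint gives π = (0.3034, 0.4141, 0.2824).
So the stationary probability of square B is 0.2824.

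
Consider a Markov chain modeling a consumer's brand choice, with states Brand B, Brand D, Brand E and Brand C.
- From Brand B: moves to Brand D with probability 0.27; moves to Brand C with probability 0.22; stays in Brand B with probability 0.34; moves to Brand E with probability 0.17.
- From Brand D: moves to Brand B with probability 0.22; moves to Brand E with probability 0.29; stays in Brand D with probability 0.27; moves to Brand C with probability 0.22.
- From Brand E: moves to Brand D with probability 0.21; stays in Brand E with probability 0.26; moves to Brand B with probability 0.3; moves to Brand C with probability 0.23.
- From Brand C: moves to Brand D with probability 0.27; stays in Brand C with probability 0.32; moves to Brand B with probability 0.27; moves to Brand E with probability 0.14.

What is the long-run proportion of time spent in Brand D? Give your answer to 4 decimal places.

0.2572

Let the stationary distribution be π with π = πP and π_1 + π_2 + π_3 + π_4 = 1.
π_1 = 0.34·π_1 + 0.22·π_2 + 0.3·π_3 + 0.27·π_4
π_2 = 0.27·π_1 + 0.27·π_2 + 0.21·π_3 + 0.27·π_4
π_3 = 0.17·π_1 + 0.29·π_2 + 0.26·π_3 + 0.14·π_4
Solving with the normalization constraint gives π = (0.2834, 0.2572, 0.2126, 0.2468).
So the stationary probability of Brand D is 0.2572.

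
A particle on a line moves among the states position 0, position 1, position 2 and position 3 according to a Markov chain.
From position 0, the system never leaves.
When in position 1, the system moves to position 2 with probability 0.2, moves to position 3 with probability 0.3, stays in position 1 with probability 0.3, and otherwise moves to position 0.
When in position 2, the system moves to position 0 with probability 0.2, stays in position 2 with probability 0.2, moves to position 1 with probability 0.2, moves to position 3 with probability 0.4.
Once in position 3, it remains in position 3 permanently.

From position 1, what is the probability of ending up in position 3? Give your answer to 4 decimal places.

0.6154

Let h(s) be the probability of absorption at position 3 starting from transient state s. Then h(position 3) = 1 and h(position 0) = 0. By first-step analysis:
h(position 1) = 0.2·0 + 0.3·h(position 1) + 0.2·h(position 2) + 0.3·1
h(position 2) = 0.2·0 + 0.2·h(position 1) + 0.2·h(position 2) + 0.4·1
Solving: h(position 1) = 0.6154, h(position 2) = 0.6538.
Starting from position 1, the probability is 0.6154.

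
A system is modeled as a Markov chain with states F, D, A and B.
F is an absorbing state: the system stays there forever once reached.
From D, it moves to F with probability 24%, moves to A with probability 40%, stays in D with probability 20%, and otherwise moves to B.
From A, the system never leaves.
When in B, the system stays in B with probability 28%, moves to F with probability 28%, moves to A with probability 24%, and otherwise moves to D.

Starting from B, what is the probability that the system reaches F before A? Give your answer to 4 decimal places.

0.5000

Let h(s) be the probability of absorption at F starting from transient state s. Then h(F) = 1 and h(A) = 0. By first-step analysis:
h(D) = 0.24·1 + 0.2·h(D) + 0.4·0 + 0.16·h(B)
h(B) = 0.28·1 + 0.2·h(D) + 0.24·0 + 0.28·h(B)
Solving: h(D) = 0.4000, h(B) = 0.5000.
Starting from B, the probability is 0.5000.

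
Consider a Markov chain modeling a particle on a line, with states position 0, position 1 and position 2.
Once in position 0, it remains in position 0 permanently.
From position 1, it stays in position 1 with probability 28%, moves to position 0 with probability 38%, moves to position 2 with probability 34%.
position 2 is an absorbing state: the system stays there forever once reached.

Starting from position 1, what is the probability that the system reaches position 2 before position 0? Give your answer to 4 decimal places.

0.4722

Let h(s) be the probability of absorption at position 2 starting from transient state s. Then h(position 2) = 1 and h(position 0) = 0. By first-step analysis:
h(position 1) = 0.38·0 + 0.28·h(position 1) + 0.34·1
Solving: h(position 1) = 0.4722.
Starting from position 1, the probability is 0.4722.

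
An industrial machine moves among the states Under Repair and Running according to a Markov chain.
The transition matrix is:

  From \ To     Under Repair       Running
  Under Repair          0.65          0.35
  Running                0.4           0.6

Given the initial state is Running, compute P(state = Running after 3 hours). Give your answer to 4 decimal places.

Propagate the distribution vector 3 hours from Running.
After 0 hours: (0.0000, 1.0000)
After 1 hour: (0.4000, 0.6000)
After 2 hours: (0.5000, 0.5000)
After 3 hours: (0.5250, 0.4750)
P(in Running after 3 hours) = 0.4750

0.4750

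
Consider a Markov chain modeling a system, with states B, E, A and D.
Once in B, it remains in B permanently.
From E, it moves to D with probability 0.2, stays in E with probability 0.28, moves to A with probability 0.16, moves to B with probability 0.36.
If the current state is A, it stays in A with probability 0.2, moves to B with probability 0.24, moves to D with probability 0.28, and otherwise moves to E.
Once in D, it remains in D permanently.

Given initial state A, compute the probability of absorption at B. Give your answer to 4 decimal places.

0.5151

Let h(s) be the probability of absorption at B starting from transient state s. Then h(B) = 1 and h(D) = 0. By first-step analysis:
h(E) = 0.36·1 + 0.28·h(E) + 0.16·h(A) + 0.2·0
h(A) = 0.24·1 + 0.28·h(E) + 0.2·h(A) + 0.28·0
Solving: h(E) = 0.6145, h(A) = 0.5151.
Starting from A, the probability is 0.5151.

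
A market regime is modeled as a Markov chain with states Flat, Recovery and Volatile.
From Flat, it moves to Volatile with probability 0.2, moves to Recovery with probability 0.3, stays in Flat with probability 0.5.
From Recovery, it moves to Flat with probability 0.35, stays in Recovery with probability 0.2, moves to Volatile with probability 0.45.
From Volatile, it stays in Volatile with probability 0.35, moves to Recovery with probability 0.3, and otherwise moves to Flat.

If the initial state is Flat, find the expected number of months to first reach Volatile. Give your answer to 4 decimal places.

Let t(s) be the expected number of months to first reach Volatile from state s, with t(Volatile) = 0. Conditioning on the first month:
t(Flat) = 1 + 0.5·t(Flat) + 0.3·t(Recovery)
t(Recovery) = 1 + 0.35·t(Flat) + 0.2·t(Recovery)
Solving: t(Flat) = 3.7288, t(Recovery) = 2.8814.
Expected months from Flat to Volatile: 3.7288.

3.7288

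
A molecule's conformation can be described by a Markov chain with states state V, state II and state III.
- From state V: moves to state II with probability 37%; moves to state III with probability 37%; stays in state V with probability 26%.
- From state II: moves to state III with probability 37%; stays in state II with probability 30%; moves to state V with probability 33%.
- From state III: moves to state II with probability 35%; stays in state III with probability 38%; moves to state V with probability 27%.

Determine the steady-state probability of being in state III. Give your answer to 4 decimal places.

Let the stationary distribution be π with π = πP and π_1 + π_2 + π_3 = 1.
π_1 = 0.26·π_1 + 0.33·π_2 + 0.27·π_3
π_2 = 0.37·π_1 + 0.3·π_2 + 0.35·π_3
Solving with the normalization constraint gives π = (0.2875, 0.3388, 0.3737).
So the stationary probability of state III is 0.3737.

0.3737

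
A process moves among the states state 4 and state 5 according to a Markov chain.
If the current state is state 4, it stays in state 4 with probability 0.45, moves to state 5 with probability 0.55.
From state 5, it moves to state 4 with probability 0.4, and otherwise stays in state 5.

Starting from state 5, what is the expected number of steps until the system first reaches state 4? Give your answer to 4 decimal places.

Let t(s) be the expected number of steps to first reach state 4 from state s, with t(state 4) = 0. Conditioning on the first step:
t(state 5) = 1 + 0.6·t(state 5)
Solving: t(state 5) = 2.5000.
Expected steps from state 5 to state 4: 2.5000.

2.5000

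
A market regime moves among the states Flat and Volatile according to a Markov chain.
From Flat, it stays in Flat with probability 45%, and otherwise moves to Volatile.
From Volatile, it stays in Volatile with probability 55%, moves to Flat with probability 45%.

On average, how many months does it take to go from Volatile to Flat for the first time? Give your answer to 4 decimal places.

2.2222

Let t(s) be the expected number of months to first reach Flat from state s, with t(Flat) = 0. Conditioning on the first month:
t(Volatile) = 1 + 0.55·t(Volatile)
Solving: t(Volatile) = 2.2222.
Expected months from Volatile to Flat: 2.2222.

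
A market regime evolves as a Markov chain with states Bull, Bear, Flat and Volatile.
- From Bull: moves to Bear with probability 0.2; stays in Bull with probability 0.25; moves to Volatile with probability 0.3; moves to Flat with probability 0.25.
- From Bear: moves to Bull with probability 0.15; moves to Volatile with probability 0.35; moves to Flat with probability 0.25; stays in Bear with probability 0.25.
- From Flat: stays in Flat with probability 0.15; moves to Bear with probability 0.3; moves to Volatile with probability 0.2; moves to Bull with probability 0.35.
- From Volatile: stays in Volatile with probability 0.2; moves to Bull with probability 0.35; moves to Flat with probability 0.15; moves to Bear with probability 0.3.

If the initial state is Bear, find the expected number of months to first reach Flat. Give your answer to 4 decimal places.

4.5336

Let t(s) be the expected number of months to first reach Flat from state s, with t(Flat) = 0. Conditioning on the first month:
t(Bull) = 1 + 0.25·t(Bull) + 0.2·t(Bear) + 0.3·t(Volatile)
t(Bear) = 1 + 0.15·t(Bull) + 0.25·t(Bear) + 0.35·t(Volatile)
t(Volatile) = 1 + 0.35·t(Bull) + 0.3·t(Bear) + 0.2·t(Volatile)
Solving: t(Bull) = 4.5119, t(Bear) = 4.5336, t(Volatile) = 4.9241.
Expected months from Bear to Flat: 4.5336.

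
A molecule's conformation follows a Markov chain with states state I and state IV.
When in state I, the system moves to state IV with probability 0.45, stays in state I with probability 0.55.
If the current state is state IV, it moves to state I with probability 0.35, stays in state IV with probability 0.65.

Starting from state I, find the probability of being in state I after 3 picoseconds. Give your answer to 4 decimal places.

0.4420

Propagate the distribution vector 3 picoseconds from state I.
After 0 picoseconds: (1.0000, 0.0000)
After 1 picosecond: (0.5500, 0.4500)
After 2 picoseconds: (0.4600, 0.5400)
After 3 picoseconds: (0.4420, 0.5580)
P(in state I after 3 picoseconds) = 0.4420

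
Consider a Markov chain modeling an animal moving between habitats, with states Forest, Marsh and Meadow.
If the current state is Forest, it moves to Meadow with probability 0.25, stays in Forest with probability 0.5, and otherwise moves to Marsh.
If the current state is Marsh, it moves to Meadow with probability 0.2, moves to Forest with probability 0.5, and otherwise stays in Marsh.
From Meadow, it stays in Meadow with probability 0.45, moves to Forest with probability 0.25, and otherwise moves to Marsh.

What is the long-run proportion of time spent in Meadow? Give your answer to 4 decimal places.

0.2951

Let the stationary distribution be π with π = πP and π_1 + π_2 + π_3 = 1.
π_1 = 0.5·π_1 + 0.5·π_2 + 0.25·π_3
π_2 = 0.25·π_1 + 0.3·π_2 + 0.3·π_3
Solving with the normalization constraint gives π = (0.4262, 0.2787, 0.2951).
So the stationary probability of Meadow is 0.2951.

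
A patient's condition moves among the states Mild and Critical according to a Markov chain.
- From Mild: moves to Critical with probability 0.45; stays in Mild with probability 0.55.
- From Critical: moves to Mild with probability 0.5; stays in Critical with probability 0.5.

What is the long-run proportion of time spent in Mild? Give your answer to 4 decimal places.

Let the stationary distribution be π with π = πP and π_1 + π_2 = 1.
π_1 = 0.55·π_1 + 0.5·π_2
Solving with the normalization constraint gives π = (0.5263, 0.4737).
So the stationary probability of Mild is 0.5263.

0.5263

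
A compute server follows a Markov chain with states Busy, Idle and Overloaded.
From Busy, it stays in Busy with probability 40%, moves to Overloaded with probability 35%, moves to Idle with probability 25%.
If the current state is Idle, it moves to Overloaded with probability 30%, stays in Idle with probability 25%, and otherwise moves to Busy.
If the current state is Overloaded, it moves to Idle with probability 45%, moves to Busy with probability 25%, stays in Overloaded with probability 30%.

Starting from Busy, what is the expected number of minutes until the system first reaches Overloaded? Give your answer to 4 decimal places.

Let t(s) be the expected number of minutes to first reach Overloaded from state s, with t(Overloaded) = 0. Conditioning on the first minute:
t(Busy) = 1 + 0.4·t(Busy) + 0.25·t(Idle)
t(Idle) = 1 + 0.45·t(Busy) + 0.25·t(Idle)
Solving: t(Busy) = 2.9630, t(Idle) = 3.1111.
Expected minutes from Busy to Overloaded: 2.9630.

2.9630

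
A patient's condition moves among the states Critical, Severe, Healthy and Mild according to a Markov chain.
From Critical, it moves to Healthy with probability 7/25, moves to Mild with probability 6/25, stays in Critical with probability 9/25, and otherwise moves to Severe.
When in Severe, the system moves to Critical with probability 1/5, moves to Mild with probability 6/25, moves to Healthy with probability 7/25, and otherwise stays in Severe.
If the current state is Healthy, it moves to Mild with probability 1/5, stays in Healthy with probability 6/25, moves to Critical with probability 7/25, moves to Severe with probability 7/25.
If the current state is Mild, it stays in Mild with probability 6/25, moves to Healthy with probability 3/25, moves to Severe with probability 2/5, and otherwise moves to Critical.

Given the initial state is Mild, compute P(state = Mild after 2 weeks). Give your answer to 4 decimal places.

0.2352

Propagate the distribution vector 2 weeks from Mild.
After 0 weeks: (0.0000, 0.0000, 0.0000, 1.0000)
After 1 week: (0.2400, 0.4000, 0.1200, 0.2400)
After 2 weeks: (0.2576, 0.2704, 0.2368, 0.2352)
P(in Mild after 2 weeks) = 0.2352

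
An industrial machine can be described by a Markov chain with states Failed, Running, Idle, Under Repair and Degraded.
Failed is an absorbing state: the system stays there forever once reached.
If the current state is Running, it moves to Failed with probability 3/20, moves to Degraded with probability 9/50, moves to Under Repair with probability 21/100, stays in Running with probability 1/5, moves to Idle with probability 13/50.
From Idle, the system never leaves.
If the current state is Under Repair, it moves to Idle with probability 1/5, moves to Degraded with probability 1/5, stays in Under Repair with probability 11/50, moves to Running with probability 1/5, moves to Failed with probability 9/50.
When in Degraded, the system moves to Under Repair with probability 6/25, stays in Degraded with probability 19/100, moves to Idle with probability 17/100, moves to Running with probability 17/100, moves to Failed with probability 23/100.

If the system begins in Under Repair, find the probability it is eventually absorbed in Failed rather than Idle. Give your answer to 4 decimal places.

0.4718

Let h(s) be the probability of absorption at Failed starting from transient state s. Then h(Failed) = 1 and h(Idle) = 0. By first-step analysis:
h(Running) = 0.15·1 + 0.2·h(Running) + 0.26·0 + 0.21·h(Under Repair) + 0.18·h(Degraded)
h(Under Repair) = 0.18·1 + 0.2·h(Running) + 0.2·0 + 0.22·h(Under Repair) + 0.2·h(Degraded)
h(Degraded) = 0.23·1 + 0.17·h(Running) + 0.17·0 + 0.24·h(Under Repair) + 0.19·h(Degraded)
Solving: h(Running) = 0.4269, h(Under Repair) = 0.4718, h(Degraded) = 0.5133.
Starting from Under Repair, the probability is 0.4718.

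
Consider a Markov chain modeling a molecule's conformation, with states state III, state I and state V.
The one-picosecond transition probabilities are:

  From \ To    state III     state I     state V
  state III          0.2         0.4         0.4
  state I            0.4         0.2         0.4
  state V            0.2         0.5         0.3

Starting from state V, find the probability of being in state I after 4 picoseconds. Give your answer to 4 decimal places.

0.3621

Propagate the distribution vector 4 picoseconds from state V.
After 0 picoseconds: (0.0000, 0.0000, 1.0000)
After 1 picosecond: (0.2000, 0.5000, 0.3000)
After 2 picoseconds: (0.3000, 0.3300, 0.3700)
After 3 picoseconds: (0.2660, 0.3710, 0.3630)
After 4 picoseconds: (0.2742, 0.3621, 0.3637)
P(in state I after 4 picoseconds) = 0.3621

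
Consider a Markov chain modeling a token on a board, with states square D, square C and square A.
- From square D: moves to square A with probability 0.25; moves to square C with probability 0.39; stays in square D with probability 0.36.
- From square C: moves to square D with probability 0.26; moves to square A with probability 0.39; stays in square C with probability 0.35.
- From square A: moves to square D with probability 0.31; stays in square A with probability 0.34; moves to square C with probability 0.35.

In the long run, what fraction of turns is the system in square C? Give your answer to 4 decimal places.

Let the stationary distribution be π with π = πP and π_1 + π_2 + π_3 = 1.
π_1 = 0.36·π_1 + 0.26·π_2 + 0.31·π_3
π_2 = 0.39·π_1 + 0.35·π_2 + 0.35·π_3
Solving with the normalization constraint gives π = (0.3072, 0.3623, 0.3305).
So the stationary probability of square C is 0.3623.

0.3623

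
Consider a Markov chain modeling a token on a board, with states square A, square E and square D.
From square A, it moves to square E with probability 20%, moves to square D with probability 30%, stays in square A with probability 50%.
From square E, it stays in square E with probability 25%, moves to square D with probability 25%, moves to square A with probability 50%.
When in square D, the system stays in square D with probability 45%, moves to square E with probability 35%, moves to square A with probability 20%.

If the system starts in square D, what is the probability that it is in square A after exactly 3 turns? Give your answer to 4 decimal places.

Propagate the distribution vector 3 turns from square D.
After 0 turns: (0.0000, 0.0000, 1.0000)
After 1 turn: (0.2000, 0.3500, 0.4500)
After 2 turns: (0.3650, 0.2850, 0.3500)
After 3 turns: (0.3950, 0.2668, 0.3383)
P(in square A after 3 turns) = 0.3950

0.3950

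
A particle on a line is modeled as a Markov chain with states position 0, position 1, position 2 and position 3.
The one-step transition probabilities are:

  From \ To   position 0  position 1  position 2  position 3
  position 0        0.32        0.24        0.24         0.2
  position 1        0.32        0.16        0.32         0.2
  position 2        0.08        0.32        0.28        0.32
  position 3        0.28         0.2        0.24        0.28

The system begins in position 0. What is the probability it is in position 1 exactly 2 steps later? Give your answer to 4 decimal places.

0.2320

Propagate the distribution vector 2 steps from position 0.
After 0 steps: (1.0000, 0.0000, 0.0000, 0.0000)
After 1 step: (0.3200, 0.2400, 0.2400, 0.2000)
After 2 steps: (0.2544, 0.2320, 0.2688, 0.2448)
P(in position 1 after 2 steps) = 0.2320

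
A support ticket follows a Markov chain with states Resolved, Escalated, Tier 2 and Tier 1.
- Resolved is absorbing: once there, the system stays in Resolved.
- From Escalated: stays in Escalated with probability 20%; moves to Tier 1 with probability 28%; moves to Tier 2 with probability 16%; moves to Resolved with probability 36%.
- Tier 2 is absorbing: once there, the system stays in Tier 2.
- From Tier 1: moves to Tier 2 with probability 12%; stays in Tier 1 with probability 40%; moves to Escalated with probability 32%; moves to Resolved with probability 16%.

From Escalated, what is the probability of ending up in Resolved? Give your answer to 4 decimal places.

Let h(s) be the probability of absorption at Resolved starting from transient state s. Then h(Resolved) = 1 and h(Tier 2) = 0. By first-step analysis:
h(Escalated) = 0.36·1 + 0.2·h(Escalated) + 0.16·0 + 0.28·h(Tier 1)
h(Tier 1) = 0.16·1 + 0.32·h(Escalated) + 0.12·0 + 0.4·h(Tier 1)
Solving: h(Escalated) = 0.6680, h(Tier 1) = 0.6230.
Starting from Escalated, the probability is 0.6680.

0.6680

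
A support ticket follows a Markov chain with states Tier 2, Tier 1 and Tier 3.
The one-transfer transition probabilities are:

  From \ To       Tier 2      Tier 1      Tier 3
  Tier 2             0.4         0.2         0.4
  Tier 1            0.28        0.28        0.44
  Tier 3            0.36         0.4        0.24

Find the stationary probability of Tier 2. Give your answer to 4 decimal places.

0.3505

Let the stationary distribution be π with π = πP and π_1 + π_2 + π_3 = 1.
π_1 = 0.4·π_1 + 0.28·π_2 + 0.36·π_3
π_2 = 0.2·π_1 + 0.28·π_2 + 0.4·π_3
Solving with the normalization constraint gives π = (0.3505, 0.2946, 0.3550).
So the stationary probability of Tier 2 is 0.3505.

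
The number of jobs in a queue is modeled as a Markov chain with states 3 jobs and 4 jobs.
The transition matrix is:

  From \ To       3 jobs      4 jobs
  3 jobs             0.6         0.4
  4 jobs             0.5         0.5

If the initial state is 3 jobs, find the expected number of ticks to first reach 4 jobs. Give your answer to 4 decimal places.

Let t(s) be the expected number of ticks to first reach 4 jobs from state s, with t(4 jobs) = 0. Conditioning on the first tick:
t(3 jobs) = 1 + 0.6·t(3 jobs)
Solving: t(3 jobs) = 2.5000.
Expected ticks from 3 jobs to 4 jobs: 2.5000.

2.5000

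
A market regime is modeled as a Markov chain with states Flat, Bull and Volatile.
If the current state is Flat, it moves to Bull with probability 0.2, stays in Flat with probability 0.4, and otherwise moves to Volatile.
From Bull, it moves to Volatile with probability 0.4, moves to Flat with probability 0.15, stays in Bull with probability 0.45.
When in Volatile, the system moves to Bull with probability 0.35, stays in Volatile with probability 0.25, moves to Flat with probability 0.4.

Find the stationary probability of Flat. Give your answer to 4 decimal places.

0.3159

Let the stationary distribution be π with π = πP and π_1 + π_2 + π_3 = 1.
π_1 = 0.4·π_1 + 0.15·π_2 + 0.4·π_3
π_2 = 0.2·π_1 + 0.45·π_2 + 0.35·π_3
Solving with the normalization constraint gives π = (0.3159, 0.3362, 0.3478).
So the stationary probability of Flat is 0.3159.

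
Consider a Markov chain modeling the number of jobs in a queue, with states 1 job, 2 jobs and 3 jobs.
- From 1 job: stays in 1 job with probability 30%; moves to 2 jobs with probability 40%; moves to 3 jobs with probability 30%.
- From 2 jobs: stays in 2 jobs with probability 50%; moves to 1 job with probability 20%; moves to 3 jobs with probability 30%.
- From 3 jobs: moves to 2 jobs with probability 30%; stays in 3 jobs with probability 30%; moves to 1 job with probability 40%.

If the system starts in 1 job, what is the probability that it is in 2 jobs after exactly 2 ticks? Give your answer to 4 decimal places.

Sum over the intermediate state after 1 tick:
P = P(1 job→1 job)·P(1 job→2 jobs) + P(1 job→2 jobs)·P(2 jobs→2 jobs) + P(1 job→3 jobs)·P(3 jobs→2 jobs)
  = 0.3×0.4 + 0.4×0.5 + 0.3×0.3
  = 0.1200 + 0.2000 + 0.0900 = 0.4100

0.4100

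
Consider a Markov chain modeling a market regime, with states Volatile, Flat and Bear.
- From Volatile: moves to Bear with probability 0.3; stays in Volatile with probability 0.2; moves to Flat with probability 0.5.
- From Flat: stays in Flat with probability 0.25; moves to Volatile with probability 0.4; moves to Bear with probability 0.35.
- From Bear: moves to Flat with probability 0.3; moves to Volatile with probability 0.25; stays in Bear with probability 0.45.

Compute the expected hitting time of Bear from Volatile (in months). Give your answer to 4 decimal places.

Let t(s) be the expected number of months to first reach Bear from state s, with t(Bear) = 0. Conditioning on the first month:
t(Volatile) = 1 + 0.2·t(Volatile) + 0.5·t(Flat)
t(Flat) = 1 + 0.4·t(Volatile) + 0.25·t(Flat)
Solving: t(Volatile) = 3.1250, t(Flat) = 3.0000.
Expected months from Volatile to Bear: 3.1250.

3.1250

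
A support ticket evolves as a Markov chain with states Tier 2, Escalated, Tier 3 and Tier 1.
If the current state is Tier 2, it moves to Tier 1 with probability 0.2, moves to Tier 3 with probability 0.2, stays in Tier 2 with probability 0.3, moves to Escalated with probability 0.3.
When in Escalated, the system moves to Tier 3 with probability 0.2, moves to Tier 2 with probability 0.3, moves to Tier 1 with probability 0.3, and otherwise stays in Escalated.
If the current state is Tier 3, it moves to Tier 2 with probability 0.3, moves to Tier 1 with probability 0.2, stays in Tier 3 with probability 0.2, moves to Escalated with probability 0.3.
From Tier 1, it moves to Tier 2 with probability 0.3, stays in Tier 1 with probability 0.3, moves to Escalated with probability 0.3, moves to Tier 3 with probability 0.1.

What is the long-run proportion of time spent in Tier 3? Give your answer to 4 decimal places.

0.1747

Let the stationary distribution be π with π = πP and π_1 + π_2 + π_3 + π_4 = 1.
π_1 = 0.3·π_1 + 0.3·π_2 + 0.3·π_3 + 0.3·π_4
π_2 = 0.3·π_1 + 0.2·π_2 + 0.3·π_3 + 0.3·π_4
π_3 = 0.2·π_1 + 0.2·π_2 + 0.2·π_3 + 0.1·π_4
Solving with the normalization constraint gives π = (0.3000, 0.2727, 0.1747, 0.2525).
So the stationary probability of Tier 3 is 0.1747.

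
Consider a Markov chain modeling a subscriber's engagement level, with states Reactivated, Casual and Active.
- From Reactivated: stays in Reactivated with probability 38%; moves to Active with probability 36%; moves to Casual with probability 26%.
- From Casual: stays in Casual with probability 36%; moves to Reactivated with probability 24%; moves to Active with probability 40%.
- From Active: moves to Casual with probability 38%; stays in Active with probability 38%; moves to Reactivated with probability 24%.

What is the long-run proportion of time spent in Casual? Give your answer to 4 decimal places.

0.3397

Let the stationary distribution be π with π = πP and π_1 + π_2 + π_3 = 1.
π_1 = 0.38·π_1 + 0.24·π_2 + 0.24·π_3
π_2 = 0.26·π_1 + 0.36·π_2 + 0.38·π_3
Solving with the normalization constraint gives π = (0.2791, 0.3397, 0.3812).
So the stationary probability of Casual is 0.3397.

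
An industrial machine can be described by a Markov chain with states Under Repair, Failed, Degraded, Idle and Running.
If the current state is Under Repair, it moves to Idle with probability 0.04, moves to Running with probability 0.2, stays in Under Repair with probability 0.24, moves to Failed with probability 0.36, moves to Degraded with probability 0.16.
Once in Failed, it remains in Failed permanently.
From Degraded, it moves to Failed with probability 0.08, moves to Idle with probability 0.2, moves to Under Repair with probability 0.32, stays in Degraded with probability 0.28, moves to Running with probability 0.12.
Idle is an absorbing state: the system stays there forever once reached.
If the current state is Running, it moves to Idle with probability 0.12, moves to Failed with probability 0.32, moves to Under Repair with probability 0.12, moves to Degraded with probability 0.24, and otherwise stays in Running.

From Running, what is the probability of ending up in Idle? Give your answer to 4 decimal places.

Let h(s) be the probability of absorption at Idle starting from transient state s. Then h(Idle) = 1 and h(Failed) = 0. By first-step analysis:
h(Under Repair) = 0.24·h(Under Repair) + 0.36·0 + 0.16·h(Degraded) + 0.04·1 + 0.2·h(Running)
h(Degraded) = 0.32·h(Under Repair) + 0.08·0 + 0.28·h(Degraded) + 0.2·1 + 0.12·h(Running)
h(Running) = 0.12·h(Under Repair) + 0.32·0 + 0.24·h(Degraded) + 0.12·1 + 0.2·h(Running)
Solving: h(Under Repair) = 0.2255, h(Degraded) = 0.4302, h(Running) = 0.3129.
Starting from Running, the probability is 0.3129.

0.3129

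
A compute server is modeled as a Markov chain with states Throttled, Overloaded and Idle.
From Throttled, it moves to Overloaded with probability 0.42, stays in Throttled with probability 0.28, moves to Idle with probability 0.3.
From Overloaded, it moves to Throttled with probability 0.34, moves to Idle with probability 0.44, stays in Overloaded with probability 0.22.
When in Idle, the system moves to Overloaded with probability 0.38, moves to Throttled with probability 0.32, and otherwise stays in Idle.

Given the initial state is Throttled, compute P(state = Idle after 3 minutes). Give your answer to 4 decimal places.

0.3454

Propagate the distribution vector 3 minutes from Throttled.
After 0 minutes: (1.0000, 0.0000, 0.0000)
After 1 minute: (0.2800, 0.4200, 0.3000)
After 2 minutes: (0.3172, 0.3240, 0.3588)
After 3 minutes: (0.3138, 0.3408, 0.3454)
P(in Idle after 3 minutes) = 0.3454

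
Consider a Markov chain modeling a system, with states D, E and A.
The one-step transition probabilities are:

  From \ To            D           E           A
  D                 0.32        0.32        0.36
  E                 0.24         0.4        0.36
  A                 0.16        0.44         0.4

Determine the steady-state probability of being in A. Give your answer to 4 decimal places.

Let the stationary distribution be π with π = πP and π_1 + π_2 + π_3 = 1.
π_1 = 0.32·π_1 + 0.24·π_2 + 0.16·π_3
π_2 = 0.32·π_1 + 0.4·π_2 + 0.44·π_3
Solving with the normalization constraint gives π = (0.2283, 0.3967, 0.3750).
So the stationary probability of A is 0.3750.

0.3750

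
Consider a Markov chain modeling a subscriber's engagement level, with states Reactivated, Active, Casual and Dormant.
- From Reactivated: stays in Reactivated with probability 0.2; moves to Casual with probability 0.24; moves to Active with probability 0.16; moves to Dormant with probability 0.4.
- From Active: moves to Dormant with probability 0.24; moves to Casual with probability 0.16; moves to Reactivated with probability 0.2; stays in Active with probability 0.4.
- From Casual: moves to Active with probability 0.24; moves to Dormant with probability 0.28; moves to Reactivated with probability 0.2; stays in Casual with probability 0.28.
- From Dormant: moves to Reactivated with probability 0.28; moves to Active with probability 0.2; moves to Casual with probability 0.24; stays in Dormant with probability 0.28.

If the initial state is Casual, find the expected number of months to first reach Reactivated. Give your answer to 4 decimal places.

4.5141

Let t(s) be the expected number of months to first reach Reactivated from state s, with t(Reactivated) = 0. Conditioning on the first month:
t(Active) = 1 + 0.4·t(Active) + 0.16·t(Casual) + 0.24·t(Dormant)
t(Casual) = 1 + 0.24·t(Active) + 0.28·t(Casual) + 0.28·t(Dormant)
t(Dormant) = 1 + 0.2·t(Active) + 0.24·t(Casual) + 0.28·t(Dormant)
Solving: t(Active) = 4.5314, t(Casual) = 4.5141, t(Dormant) = 4.1523.
Expected months from Casual to Reactivated: 4.5141.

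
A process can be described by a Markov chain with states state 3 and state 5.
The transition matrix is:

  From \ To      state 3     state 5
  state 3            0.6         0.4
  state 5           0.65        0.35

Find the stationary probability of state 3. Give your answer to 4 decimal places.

0.6190

Let the stationary distribution be π with π = πP and π_1 + π_2 = 1.
π_1 = 0.6·π_1 + 0.65·π_2
Solving with the normalization constraint gives π = (0.6190, 0.3810).
So the stationary probability of state 3 is 0.6190.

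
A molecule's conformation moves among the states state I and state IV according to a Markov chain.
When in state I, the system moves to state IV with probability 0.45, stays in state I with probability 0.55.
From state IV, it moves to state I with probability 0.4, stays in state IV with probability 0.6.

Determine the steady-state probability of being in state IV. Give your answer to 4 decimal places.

Let the stationary distribution be π with π = πP and π_1 + π_2 = 1.
π_1 = 0.55·π_1 + 0.4·π_2
Solving with the normalization constraint gives π = (0.4706, 0.5294).
So the stationary probability of state IV is 0.5294.

0.5294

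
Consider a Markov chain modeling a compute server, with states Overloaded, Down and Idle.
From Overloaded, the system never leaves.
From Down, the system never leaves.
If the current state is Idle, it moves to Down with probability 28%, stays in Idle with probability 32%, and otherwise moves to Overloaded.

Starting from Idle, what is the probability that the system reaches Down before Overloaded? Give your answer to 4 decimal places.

0.4118

Let h(s) be the probability of absorption at Down starting from transient state s. Then h(Down) = 1 and h(Overloaded) = 0. By first-step analysis:
h(Idle) = 0.4·0 + 0.28·1 + 0.32·h(Idle)
Solving: h(Idle) = 0.4118.
Starting from Idle, the probability is 0.4118.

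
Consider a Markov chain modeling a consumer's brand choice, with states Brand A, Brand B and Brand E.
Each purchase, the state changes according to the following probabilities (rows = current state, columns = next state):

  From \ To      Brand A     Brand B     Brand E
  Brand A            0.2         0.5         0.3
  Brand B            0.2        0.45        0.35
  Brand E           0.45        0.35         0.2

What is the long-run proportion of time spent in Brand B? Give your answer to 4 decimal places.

Let the stationary distribution be π with π = πP and π_1 + π_2 + π_3 = 1.
π_1 = 0.2·π_1 + 0.2·π_2 + 0.45·π_3
π_2 = 0.5·π_1 + 0.45·π_2 + 0.35·π_3
Solving with the normalization constraint gives π = (0.2731, 0.4344, 0.2925).
So the stationary probability of Brand B is 0.4344.

0.4344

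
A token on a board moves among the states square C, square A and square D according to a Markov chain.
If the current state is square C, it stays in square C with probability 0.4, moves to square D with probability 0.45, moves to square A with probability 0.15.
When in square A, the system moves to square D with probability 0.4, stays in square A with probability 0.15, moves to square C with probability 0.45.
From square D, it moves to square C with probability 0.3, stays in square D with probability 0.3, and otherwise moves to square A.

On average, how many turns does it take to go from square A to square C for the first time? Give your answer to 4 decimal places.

Let t(s) be the expected number of turns to first reach square C from state s, with t(square C) = 0. Conditioning on the first turn:
t(square A) = 1 + 0.15·t(square A) + 0.4·t(square D)
t(square D) = 1 + 0.4·t(square A) + 0.3·t(square D)
Solving: t(square A) = 2.5287, t(square D) = 2.8736.
Expected turns from square A to square C: 2.5287.

2.5287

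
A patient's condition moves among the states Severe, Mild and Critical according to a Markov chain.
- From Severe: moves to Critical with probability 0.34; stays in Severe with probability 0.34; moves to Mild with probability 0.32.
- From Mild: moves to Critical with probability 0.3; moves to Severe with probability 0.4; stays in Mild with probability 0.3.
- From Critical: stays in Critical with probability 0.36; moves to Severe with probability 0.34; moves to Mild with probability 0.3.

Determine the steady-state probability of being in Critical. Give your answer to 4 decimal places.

Let the stationary distribution be π with π = πP and π_1 + π_2 + π_3 = 1.
π_1 = 0.34·π_1 + 0.4·π_2 + 0.34·π_3
π_2 = 0.32·π_1 + 0.3·π_2 + 0.3·π_3
Solving with the normalization constraint gives π = (0.3584, 0.3072, 0.3344).
So the stationary probability of Critical is 0.3344.

0.3344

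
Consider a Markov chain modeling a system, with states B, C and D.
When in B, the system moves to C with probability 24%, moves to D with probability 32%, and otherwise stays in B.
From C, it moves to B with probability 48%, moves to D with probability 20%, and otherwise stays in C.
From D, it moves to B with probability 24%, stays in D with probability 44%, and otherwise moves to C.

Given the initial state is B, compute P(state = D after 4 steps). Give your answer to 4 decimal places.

0.3243

Propagate the distribution vector 4 steps from B.
After 0 steps: (1.0000, 0.0000, 0.0000)
After 1 step: (0.4400, 0.2400, 0.3200)
After 2 steps: (0.3856, 0.2848, 0.3296)
After 3 steps: (0.3855, 0.2892, 0.3254)
After 4 steps: (0.3865, 0.2892, 0.3243)
P(in D after 4 steps) = 0.3243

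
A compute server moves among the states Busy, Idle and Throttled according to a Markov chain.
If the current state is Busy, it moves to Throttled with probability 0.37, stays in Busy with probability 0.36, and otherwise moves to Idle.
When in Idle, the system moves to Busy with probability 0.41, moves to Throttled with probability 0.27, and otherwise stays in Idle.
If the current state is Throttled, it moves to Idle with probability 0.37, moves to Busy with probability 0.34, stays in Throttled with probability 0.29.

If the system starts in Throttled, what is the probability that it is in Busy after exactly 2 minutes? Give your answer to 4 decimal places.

0.3727

Sum over the intermediate state after 1 minute:
P = P(Throttled→Busy)·P(Busy→Busy) + P(Throttled→Idle)·P(Idle→Busy) + P(Throttled→Throttled)·P(Throttled→Busy)
  = 0.34×0.36 + 0.37×0.41 + 0.29×0.34
  = 0.1224 + 0.1517 + 0.0986 = 0.3727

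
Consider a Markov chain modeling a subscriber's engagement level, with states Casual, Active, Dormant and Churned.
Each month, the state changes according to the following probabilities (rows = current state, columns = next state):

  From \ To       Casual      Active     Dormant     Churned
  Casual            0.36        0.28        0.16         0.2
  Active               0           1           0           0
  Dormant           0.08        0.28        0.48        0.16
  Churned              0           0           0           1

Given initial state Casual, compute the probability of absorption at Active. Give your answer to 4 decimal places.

0.5950

Let h(s) be the probability of absorption at Active starting from transient state s. Then h(Active) = 1 and h(Churned) = 0. By first-step analysis:
h(Casual) = 0.36·h(Casual) + 0.28·1 + 0.16·h(Dormant) + 0.2·0
h(Dormant) = 0.08·h(Casual) + 0.28·1 + 0.48·h(Dormant) + 0.16·0
Solving: h(Casual) = 0.5950, h(Dormant) = 0.6300.
Starting from Casual, the probability is 0.5950.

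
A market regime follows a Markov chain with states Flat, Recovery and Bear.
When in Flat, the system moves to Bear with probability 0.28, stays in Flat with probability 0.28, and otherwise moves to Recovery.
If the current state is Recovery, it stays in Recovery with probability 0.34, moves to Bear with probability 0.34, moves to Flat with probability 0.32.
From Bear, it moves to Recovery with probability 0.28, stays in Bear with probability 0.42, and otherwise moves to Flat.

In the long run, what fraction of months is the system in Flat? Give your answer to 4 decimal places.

Let the stationary distribution be π with π = πP and π_1 + π_2 + π_3 = 1.
π_1 = 0.28·π_1 + 0.32·π_2 + 0.3·π_3
π_2 = 0.44·π_1 + 0.34·π_2 + 0.28·π_3
Solving with the normalization constraint gives π = (0.3010, 0.3491, 0.3499).
So the stationary probability of Flat is 0.3010.

0.3010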